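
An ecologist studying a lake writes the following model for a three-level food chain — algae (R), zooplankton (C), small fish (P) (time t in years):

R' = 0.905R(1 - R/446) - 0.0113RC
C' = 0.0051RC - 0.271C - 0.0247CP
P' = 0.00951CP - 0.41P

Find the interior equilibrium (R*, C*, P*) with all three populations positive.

From dP/dt = 0: 0.00951C* = 0.41, so C* = 43.1.
From dR/dt = 0: 0.905(1 - R*/446) = 0.0113·43.1, giving R* = 446·(1 - 0.538) = 206.
From dC/dt = 0: 0.0051·206 - 0.271 = 0.0247P*, so P* = 0.779/0.0247 = 31.5.

R* ≈ 206, C* ≈ 43.1, P* ≈ 31.5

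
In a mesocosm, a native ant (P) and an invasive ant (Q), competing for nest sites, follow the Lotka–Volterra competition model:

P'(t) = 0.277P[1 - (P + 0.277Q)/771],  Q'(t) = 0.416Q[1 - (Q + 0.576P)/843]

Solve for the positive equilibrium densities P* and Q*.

Setting both brackets to zero gives the nullclines P + 0.277Q = 771 and 0.576P + Q = 843.
Substituting Q = 843 - 0.576P into the first: P(1 - 0.277·0.576) = 771 - 0.277·843.
So P* = 537/0.84 = 640, and then Q* = 843 - 0.576·640 = 475.

P* ≈ 640, Q* ≈ 475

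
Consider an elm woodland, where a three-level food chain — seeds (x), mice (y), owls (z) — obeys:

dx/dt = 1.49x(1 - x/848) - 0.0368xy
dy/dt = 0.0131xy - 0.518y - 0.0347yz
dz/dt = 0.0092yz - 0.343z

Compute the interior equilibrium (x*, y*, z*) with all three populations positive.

From dz/dt = 0: 0.0092y* = 0.343, so y* = 37.3.
From dx/dt = 0: 1.49(1 - x*/848) = 0.0368·37.3, giving x* = 848·(1 - 0.921) = 67.2.
From dy/dt = 0: 0.0131·67.2 - 0.518 = 0.0347z*, so z* = 0.362/0.0347 = 10.4.

x* ≈ 67.2, y* ≈ 37.3, z* ≈ 10.4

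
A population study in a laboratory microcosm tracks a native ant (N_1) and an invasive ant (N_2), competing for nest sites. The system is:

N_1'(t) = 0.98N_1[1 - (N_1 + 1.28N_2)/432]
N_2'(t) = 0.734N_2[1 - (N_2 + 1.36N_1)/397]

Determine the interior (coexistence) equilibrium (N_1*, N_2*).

Setting both brackets to zero gives the nullclines N_1 + 1.28N_2 = 432 and 1.36N_1 + N_2 = 397.
Substituting N_2 = 397 - 1.36N_1 into the first: N_1(1 - 1.28·1.36) = 432 - 1.28·397.
So N_1* = -76.2/-0.741 = 103, and then N_2* = 397 - 1.36·103 = 257.

N_1* ≈ 103, N_2* ≈ 257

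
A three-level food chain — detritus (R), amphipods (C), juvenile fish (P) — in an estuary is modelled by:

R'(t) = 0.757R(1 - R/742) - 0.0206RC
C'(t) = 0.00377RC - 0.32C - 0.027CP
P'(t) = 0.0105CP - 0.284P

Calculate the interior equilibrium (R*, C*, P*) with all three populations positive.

From dP/dt = 0: 0.0105C* = 0.284, so C* = 27.
From dR/dt = 0: 0.757(1 - R*/742) = 0.0206·27, giving R* = 742·(1 - 0.736) = 196.
From dC/dt = 0: 0.00377·196 - 0.32 = 0.027P*, so P* = 0.418/0.027 = 15.5.

R* ≈ 196, C* ≈ 27, P* ≈ 15.5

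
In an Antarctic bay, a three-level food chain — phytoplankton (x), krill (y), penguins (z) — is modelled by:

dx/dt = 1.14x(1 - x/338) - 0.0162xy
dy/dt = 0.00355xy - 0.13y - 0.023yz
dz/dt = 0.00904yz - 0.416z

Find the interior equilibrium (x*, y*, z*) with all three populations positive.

From dz/dt = 0: 0.00904y* = 0.416, so y* = 46.
From dx/dt = 0: 1.14(1 - x*/338) = 0.0162·46, giving x* = 338·(1 - 0.654) = 117.
From dy/dt = 0: 0.00355·117 - 0.13 = 0.023z*, so z* = 0.285/0.023 = 12.4.

x* ≈ 117, y* ≈ 46, z* ≈ 12.4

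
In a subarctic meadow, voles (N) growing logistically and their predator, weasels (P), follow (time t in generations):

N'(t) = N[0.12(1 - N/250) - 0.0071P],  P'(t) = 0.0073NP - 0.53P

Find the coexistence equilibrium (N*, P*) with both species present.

From dP/dt = 0 with P > 0: 0.0073N* = 0.53, so N* = 72.6.
Substitute into dN/dt = 0: 0.12(1 - 72.6/250) = 0.0071P*.
The bracket is 0.71, giving P* = 0.0852/0.0071 = 12.

N* ≈ 72.6, P* ≈ 12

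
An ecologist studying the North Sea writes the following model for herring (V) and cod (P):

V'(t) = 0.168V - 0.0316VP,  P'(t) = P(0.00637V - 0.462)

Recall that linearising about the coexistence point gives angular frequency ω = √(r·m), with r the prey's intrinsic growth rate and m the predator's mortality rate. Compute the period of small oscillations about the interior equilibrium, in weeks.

Here r = 0.168 and m = 0.462, so r·m = 0.0776.
ω = √0.0776 = 0.279 per week, hence T = 2π/ω ≈ 22.6 weeks.

T ≈ 22.6 weeks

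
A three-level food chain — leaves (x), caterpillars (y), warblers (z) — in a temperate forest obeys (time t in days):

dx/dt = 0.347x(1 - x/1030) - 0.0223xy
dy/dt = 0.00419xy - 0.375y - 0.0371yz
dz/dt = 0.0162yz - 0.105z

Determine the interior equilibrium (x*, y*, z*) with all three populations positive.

x* ≈ 601, y* ≈ 6.48, z* ≈ 57.8

From dz/dt = 0: 0.0162y* = 0.105, so y* = 6.48.
From dx/dt = 0: 0.347(1 - x*/1030) = 0.0223·6.48, giving x* = 1030·(1 - 0.417) = 601.
From dy/dt = 0: 0.00419·601 - 0.375 = 0.0371z*, so z* = 2.14/0.0371 = 57.8.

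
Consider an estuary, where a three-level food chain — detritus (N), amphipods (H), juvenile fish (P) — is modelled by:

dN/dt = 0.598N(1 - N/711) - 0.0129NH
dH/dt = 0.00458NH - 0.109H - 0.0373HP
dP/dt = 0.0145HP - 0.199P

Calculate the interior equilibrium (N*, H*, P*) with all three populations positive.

From dP/dt = 0: 0.0145H* = 0.199, so H* = 13.7.
From dN/dt = 0: 0.598(1 - N*/711) = 0.0129·13.7, giving N* = 711·(1 - 0.296) = 501.
From dH/dt = 0: 0.00458·501 - 0.109 = 0.0373P*, so P* = 2.18/0.0373 = 58.5.

N* ≈ 501, H* ≈ 13.7, P* ≈ 58.5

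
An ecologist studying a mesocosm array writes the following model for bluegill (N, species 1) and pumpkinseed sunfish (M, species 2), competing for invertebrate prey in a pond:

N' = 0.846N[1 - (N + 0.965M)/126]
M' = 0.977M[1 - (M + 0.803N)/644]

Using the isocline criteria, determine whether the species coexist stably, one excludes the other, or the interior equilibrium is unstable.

species 2 excludes species 1

Compare the nullcline intercepts: K1/α12 = 126/0.965 = 131 < K2 = 644; K2/α21 = 644/0.803 = 802 > K1 = 126.
Since the inequalities point opposite ways, species 2 can invade but species 1 cannot.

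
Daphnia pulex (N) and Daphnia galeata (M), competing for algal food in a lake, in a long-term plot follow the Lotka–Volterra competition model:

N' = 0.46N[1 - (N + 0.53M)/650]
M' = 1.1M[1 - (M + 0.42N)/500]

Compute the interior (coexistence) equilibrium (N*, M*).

Setting both brackets to zero gives the nullclines N + 0.53M = 650 and 0.42N + M = 500.
Substituting M = 500 - 0.42N into the first: N(1 - 0.53·0.42) = 650 - 0.53·500.
So N* = 385/0.777 = 495, and then M* = 500 - 0.42·495 = 292.

N* ≈ 495, M* ≈ 292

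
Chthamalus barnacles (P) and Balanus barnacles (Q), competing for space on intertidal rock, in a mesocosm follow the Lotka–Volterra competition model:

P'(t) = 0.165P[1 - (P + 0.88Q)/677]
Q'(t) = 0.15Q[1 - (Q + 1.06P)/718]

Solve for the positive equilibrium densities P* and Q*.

P* ≈ 672, Q* ≈ 5.65

Setting both brackets to zero gives the nullclines P + 0.88Q = 677 and 1.06P + Q = 718.
Substituting Q = 718 - 1.06P into the first: P(1 - 0.88·1.06) = 677 - 0.88·718.
So P* = 45.2/0.0672 = 672, and then Q* = 718 - 1.06·672 = 5.65.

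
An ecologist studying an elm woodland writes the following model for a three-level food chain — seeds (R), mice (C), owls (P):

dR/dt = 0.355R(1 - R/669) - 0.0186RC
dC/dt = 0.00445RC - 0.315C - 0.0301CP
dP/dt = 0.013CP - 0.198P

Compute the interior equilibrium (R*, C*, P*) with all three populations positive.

R* ≈ 135, C* ≈ 15.2, P* ≈ 9.51

From dP/dt = 0: 0.013C* = 0.198, so C* = 15.2.
From dR/dt = 0: 0.355(1 - R*/669) = 0.0186·15.2, giving R* = 669·(1 - 0.798) = 135.
From dC/dt = 0: 0.00445·135 - 0.315 = 0.0301P*, so P* = 0.286/0.0301 = 9.51.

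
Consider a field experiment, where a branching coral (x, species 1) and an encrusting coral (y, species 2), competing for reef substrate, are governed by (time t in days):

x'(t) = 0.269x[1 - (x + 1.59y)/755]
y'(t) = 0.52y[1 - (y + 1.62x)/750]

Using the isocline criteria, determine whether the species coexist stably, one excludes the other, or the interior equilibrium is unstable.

Compare the nullcline intercepts: K1/α12 = 755/1.59 = 475 < K2 = 750; K2/α21 = 750/1.62 = 463 < K1 = 755.
Since both are reversed, neither can invade when rare; the interior point is a saddle.

unstable coexistence (outcome depends on initial conditions)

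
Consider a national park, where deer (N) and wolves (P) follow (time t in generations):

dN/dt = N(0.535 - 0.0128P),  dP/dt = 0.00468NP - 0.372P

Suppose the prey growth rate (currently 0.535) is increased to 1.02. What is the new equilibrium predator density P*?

P* ≈ 79.7

At the interior fixed point, setting dN/dt = 0 with N > 0 fixes P* = (prey growth rate)/(NP coefficient) — independent of the other coefficients.
With the change, P* = 1.02/0.0128 = 79.7; it rises from 41.8.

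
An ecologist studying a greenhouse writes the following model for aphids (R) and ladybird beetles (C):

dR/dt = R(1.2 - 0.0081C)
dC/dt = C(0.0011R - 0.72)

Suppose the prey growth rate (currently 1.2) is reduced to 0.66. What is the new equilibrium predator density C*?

C* ≈ 81.5

At the interior fixed point, setting dR/dt = 0 with R > 0 fixes C* = (prey growth rate)/(RC coefficient) — independent of the other coefficients.
With the change, C* = 0.66/0.0081 = 81.5; it falls from 148.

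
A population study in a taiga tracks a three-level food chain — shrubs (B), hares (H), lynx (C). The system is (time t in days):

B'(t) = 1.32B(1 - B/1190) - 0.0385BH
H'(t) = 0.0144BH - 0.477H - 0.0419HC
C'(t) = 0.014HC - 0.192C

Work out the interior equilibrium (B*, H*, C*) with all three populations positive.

From dC/dt = 0: 0.014H* = 0.192, so H* = 13.7.
From dB/dt = 0: 1.32(1 - B*/1190) = 0.0385·13.7, giving B* = 1190·(1 - 0.4) = 714.
From dH/dt = 0: 0.0144·714 - 0.477 = 0.0419C*, so C* = 9.8/0.0419 = 234.

B* ≈ 714, H* ≈ 13.7, C* ≈ 234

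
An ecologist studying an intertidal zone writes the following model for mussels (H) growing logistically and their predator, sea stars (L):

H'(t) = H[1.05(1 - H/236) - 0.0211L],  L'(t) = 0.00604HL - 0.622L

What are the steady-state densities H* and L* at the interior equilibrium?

H* ≈ 103, L* ≈ 28

From dL/dt = 0 with L > 0: 0.00604H* = 0.622, so H* = 103.
Substitute into dH/dt = 0: 1.05(1 - 103/236) = 0.0211L*.
The bracket is 0.564, giving L* = 0.592/0.0211 = 28.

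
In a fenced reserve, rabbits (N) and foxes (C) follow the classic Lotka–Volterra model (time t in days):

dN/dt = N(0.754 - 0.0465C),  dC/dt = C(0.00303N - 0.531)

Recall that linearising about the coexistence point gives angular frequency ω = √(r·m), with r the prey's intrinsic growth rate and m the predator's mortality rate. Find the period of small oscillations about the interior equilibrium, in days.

T ≈ 9.93 days

Here r = 0.754 and m = 0.531, so r·m = 0.4.
ω = √0.4 = 0.633 per day, hence T = 2π/ω ≈ 9.93 days.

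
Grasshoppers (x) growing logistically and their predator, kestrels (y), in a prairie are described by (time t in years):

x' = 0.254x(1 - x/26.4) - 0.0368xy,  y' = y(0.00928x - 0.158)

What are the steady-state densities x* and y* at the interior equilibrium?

x* ≈ 17, y* ≈ 2.45

From dy/dt = 0 with y > 0: 0.00928x* = 0.158, so x* = 17.
Substitute into dx/dt = 0: 0.254(1 - 17/26.4) = 0.0368y*.
The bracket is 0.355, giving y* = 0.0902/0.0368 = 2.45.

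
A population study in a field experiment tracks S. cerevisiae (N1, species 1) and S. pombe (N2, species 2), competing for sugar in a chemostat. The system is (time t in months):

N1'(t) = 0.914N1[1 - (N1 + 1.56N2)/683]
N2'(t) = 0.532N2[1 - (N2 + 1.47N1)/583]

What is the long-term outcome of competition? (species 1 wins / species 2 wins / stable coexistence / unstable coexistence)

unstable coexistence (outcome depends on initial conditions)

Compare the nullcline intercepts: K1/α12 = 683/1.56 = 438 < K2 = 583; K2/α21 = 583/1.47 = 397 < K1 = 683.
Since both are reversed, neither can invade when rare; the interior point is a saddle.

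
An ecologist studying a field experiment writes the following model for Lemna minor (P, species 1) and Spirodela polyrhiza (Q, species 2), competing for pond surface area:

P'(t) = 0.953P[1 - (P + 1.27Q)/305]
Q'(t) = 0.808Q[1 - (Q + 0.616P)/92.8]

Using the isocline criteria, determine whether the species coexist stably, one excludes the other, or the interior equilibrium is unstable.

species 1 excludes species 2

Compare the nullcline intercepts: K1/α12 = 305/1.27 = 240 > K2 = 92.8; K2/α21 = 92.8/0.616 = 151 < K1 = 305.
Since the inequalities point opposite ways, species 1 can invade but species 2 cannot.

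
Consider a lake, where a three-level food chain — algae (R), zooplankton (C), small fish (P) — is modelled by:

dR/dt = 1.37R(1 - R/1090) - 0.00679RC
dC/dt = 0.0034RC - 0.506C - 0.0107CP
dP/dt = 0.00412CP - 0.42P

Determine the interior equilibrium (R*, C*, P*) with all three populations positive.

From dP/dt = 0: 0.00412C* = 0.42, so C* = 102.
From dR/dt = 0: 1.37(1 - R*/1090) = 0.00679·102, giving R* = 1090·(1 - 0.505) = 539.
From dC/dt = 0: 0.0034·539 - 0.506 = 0.0107P*, so P* = 1.33/0.0107 = 124.

R* ≈ 539, C* ≈ 102, P* ≈ 124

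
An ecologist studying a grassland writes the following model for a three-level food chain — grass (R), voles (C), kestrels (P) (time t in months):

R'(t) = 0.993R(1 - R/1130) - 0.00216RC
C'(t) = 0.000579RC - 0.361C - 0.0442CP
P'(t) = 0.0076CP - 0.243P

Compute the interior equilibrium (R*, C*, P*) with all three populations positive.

R* ≈ 1050, C* ≈ 32, P* ≈ 5.61

From dP/dt = 0: 0.0076C* = 0.243, so C* = 32.
From dR/dt = 0: 0.993(1 - R*/1130) = 0.00216·32, giving R* = 1130·(1 - 0.0696) = 1050.
From dC/dt = 0: 0.000579·1050 - 0.361 = 0.0442P*, so P* = 0.248/0.0442 = 5.61.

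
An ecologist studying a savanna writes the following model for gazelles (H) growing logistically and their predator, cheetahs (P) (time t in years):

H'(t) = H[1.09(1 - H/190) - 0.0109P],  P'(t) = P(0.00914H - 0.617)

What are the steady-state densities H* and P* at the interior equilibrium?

H* ≈ 67.5, P* ≈ 64.5

From dP/dt = 0 with P > 0: 0.00914H* = 0.617, so H* = 67.5.
Substitute into dH/dt = 0: 1.09(1 - 67.5/190) = 0.0109P*.
The bracket is 0.645, giving P* = 0.703/0.0109 = 64.5.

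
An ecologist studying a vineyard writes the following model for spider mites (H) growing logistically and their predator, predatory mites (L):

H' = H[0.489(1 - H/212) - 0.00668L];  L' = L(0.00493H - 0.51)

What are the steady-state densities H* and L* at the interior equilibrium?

From dL/dt = 0 with L > 0: 0.00493H* = 0.51, so H* = 103.
Substitute into dH/dt = 0: 0.489(1 - 103/212) = 0.00668L*.
The bracket is 0.512, giving L* = 0.25/0.00668 = 37.5.

H* ≈ 103, L* ≈ 37.5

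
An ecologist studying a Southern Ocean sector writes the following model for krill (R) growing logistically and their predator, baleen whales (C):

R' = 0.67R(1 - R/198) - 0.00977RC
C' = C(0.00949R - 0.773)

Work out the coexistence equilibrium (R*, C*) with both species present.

R* ≈ 81.5, C* ≈ 40.4

From dC/dt = 0 with C > 0: 0.00949R* = 0.773, so R* = 81.5.
Substitute into dR/dt = 0: 0.67(1 - 81.5/198) = 0.00977C*.
The bracket is 0.589, giving C* = 0.394/0.00977 = 40.4.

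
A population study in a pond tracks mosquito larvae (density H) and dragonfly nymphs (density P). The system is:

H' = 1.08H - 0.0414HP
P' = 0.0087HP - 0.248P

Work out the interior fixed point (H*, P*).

H* ≈ 28.5, P* ≈ 26.1

Set dP/dt = 0 with P > 0: 0.0087H - 0.248 = 0, so H* = 0.248/0.0087 = 28.5.
Set dH/dt = 0 with H > 0: 1.08 - 0.0414P = 0, so P* = 1.08/0.0414 = 26.1.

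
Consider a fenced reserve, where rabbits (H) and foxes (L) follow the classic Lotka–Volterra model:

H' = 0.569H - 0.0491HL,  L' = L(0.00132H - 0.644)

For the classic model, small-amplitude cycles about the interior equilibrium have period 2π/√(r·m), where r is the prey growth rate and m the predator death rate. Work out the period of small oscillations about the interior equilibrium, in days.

Here r = 0.569 and m = 0.644, so r·m = 0.366.
ω = √0.366 = 0.605 per day, hence T = 2π/ω ≈ 10.4 days.

T ≈ 10.4 days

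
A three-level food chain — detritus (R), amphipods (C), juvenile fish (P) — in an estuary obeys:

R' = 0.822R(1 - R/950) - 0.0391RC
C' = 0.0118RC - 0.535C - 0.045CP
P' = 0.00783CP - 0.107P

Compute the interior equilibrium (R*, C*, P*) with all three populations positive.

R* ≈ 332, C* ≈ 13.7, P* ≈ 75.3

From dP/dt = 0: 0.00783C* = 0.107, so C* = 13.7.
From dR/dt = 0: 0.822(1 - R*/950) = 0.0391·13.7, giving R* = 950·(1 - 0.65) = 332.
From dC/dt = 0: 0.0118·332 - 0.535 = 0.045P*, so P* = 3.39/0.045 = 75.3.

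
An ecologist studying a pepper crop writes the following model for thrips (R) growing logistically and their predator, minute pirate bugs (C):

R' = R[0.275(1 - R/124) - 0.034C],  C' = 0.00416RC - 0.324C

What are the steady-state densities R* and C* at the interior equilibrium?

From dC/dt = 0 with C > 0: 0.00416R* = 0.324, so R* = 77.9.
Substitute into dR/dt = 0: 0.275(1 - 77.9/124) = 0.034C*.
The bracket is 0.372, giving C* = 0.102/0.034 = 3.01.

R* ≈ 77.9, C* ≈ 3.01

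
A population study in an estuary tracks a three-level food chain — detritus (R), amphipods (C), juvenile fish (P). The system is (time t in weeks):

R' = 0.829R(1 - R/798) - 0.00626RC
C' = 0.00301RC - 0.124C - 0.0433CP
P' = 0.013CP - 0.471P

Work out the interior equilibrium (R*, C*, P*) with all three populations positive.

R* ≈ 580, C* ≈ 36.2, P* ≈ 37.4

From dP/dt = 0: 0.013C* = 0.471, so C* = 36.2.
From dR/dt = 0: 0.829(1 - R*/798) = 0.00626·36.2, giving R* = 798·(1 - 0.274) = 580.
From dC/dt = 0: 0.00301·580 - 0.124 = 0.0433P*, so P* = 1.62/0.0433 = 37.4.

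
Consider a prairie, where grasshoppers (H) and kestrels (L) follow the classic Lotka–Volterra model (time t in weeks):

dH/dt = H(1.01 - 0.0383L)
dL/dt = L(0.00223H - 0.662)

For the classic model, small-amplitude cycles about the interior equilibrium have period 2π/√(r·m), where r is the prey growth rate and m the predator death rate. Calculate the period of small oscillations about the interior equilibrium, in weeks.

Here r = 1.01 and m = 0.662, so r·m = 0.669.
ω = √0.669 = 0.818 per week, hence T = 2π/ω ≈ 7.68 weeks.

T ≈ 7.68 weeks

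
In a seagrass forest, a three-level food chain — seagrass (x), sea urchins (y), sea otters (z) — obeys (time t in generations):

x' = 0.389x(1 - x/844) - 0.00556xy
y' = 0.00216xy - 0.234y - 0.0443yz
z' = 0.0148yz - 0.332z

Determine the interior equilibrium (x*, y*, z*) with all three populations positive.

x* ≈ 573, y* ≈ 22.4, z* ≈ 22.7

From dz/dt = 0: 0.0148y* = 0.332, so y* = 22.4.
From dx/dt = 0: 0.389(1 - x*/844) = 0.00556·22.4, giving x* = 844·(1 - 0.321) = 573.
From dy/dt = 0: 0.00216·573 - 0.234 = 0.0443z*, so z* = 1/0.0443 = 22.7.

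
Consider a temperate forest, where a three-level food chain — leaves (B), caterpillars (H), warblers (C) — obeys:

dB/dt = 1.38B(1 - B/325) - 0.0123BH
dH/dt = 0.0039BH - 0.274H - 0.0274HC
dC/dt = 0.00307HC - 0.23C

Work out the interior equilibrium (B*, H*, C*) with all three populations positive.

B* ≈ 108, H* ≈ 74.9, C* ≈ 5.37

From dC/dt = 0: 0.00307H* = 0.23, so H* = 74.9.
From dB/dt = 0: 1.38(1 - B*/325) = 0.0123·74.9, giving B* = 325·(1 - 0.668) = 108.
From dH/dt = 0: 0.0039·108 - 0.274 = 0.0274C*, so C* = 0.147/0.0274 = 5.37.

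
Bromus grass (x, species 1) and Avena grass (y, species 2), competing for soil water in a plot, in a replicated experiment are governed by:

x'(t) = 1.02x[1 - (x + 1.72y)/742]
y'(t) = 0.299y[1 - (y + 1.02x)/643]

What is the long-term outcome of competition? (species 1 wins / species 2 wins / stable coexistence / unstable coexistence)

unstable coexistence (outcome depends on initial conditions)

Compare the nullcline intercepts: K1/α12 = 742/1.72 = 431 < K2 = 643; K2/α21 = 643/1.02 = 630 < K1 = 742.
Since both are reversed, neither can invade when rare; the interior point is a saddle.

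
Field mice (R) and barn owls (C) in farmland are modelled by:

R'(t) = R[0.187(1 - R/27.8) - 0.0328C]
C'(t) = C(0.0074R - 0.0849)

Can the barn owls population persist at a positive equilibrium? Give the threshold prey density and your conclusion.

The predator equation gives dC/dt > 0 only when R > 0.0849/0.0074 = 11.5.
Without the predator, R → K = 27.8. Since 27.8 > 11.5, the predator can invade and persist.

Threshold R = 11.5; K > 11.5, so yes, the predator persists.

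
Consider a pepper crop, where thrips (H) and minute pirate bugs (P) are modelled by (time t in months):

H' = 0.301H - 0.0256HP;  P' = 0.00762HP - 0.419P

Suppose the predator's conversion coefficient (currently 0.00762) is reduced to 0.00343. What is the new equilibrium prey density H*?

H* ≈ 122

At the interior fixed point, setting dP/dt = 0 with P > 0 fixes H* = (predator death rate)/(HP coefficient) — independent of the other coefficients.
With the change, H* = 0.419/0.00343 = 122; it rises from 55.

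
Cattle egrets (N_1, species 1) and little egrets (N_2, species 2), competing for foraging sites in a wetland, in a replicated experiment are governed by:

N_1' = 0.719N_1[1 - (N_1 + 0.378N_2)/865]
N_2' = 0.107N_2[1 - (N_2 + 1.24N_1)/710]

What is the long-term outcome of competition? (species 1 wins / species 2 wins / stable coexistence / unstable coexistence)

Compare the nullcline intercepts: K1/α12 = 865/0.378 = 2290 > K2 = 710; K2/α21 = 710/1.24 = 573 < K1 = 865.
Since the inequalities point opposite ways, species 1 can invade but species 2 cannot.

species 1 excludes species 2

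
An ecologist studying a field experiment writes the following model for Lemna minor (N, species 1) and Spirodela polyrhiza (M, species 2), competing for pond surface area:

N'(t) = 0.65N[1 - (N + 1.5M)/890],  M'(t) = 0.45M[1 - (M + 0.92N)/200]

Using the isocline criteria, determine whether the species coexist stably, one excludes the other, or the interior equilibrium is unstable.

species 1 excludes species 2

Compare the nullcline intercepts: K1/α12 = 890/1.5 = 593 > K2 = 200; K2/α21 = 200/0.92 = 217 < K1 = 890.
Since the inequalities point opposite ways, species 1 can invade but species 2 cannot.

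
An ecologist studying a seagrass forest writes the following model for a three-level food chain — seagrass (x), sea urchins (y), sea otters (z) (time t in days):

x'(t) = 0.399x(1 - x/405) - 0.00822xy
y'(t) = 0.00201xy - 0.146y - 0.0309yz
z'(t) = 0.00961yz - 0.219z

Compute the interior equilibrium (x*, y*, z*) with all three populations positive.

From dz/dt = 0: 0.00961y* = 0.219, so y* = 22.8.
From dx/dt = 0: 0.399(1 - x*/405) = 0.00822·22.8, giving x* = 405·(1 - 0.469) = 215.
From dy/dt = 0: 0.00201·215 - 0.146 = 0.0309z*, so z* = 0.286/0.0309 = 9.25.

x* ≈ 215, y* ≈ 22.8, z* ≈ 9.25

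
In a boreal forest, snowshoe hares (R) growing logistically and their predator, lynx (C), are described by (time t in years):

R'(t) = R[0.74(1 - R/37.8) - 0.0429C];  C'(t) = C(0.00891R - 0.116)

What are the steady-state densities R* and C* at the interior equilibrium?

R* ≈ 13, C* ≈ 11.3

From dC/dt = 0 with C > 0: 0.00891R* = 0.116, so R* = 13.
Substitute into dR/dt = 0: 0.74(1 - 13/37.8) = 0.0429C*.
The bracket is 0.656, giving C* = 0.485/0.0429 = 11.3.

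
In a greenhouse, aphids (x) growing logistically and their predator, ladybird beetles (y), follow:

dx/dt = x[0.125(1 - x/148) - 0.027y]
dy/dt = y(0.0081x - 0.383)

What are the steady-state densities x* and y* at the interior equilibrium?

x* ≈ 47.3, y* ≈ 3.15

From dy/dt = 0 with y > 0: 0.0081x* = 0.383, so x* = 47.3.
Substitute into dx/dt = 0: 0.125(1 - 47.3/148) = 0.027y*.
The bracket is 0.681, giving y* = 0.0851/0.027 = 3.15.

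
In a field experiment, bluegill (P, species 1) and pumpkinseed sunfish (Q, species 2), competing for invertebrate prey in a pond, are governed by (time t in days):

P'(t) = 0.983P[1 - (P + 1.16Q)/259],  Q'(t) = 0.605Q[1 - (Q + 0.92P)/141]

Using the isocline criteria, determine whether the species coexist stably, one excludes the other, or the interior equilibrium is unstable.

Compare the nullcline intercepts: K1/α12 = 259/1.16 = 223 > K2 = 141; K2/α21 = 141/0.92 = 153 < K1 = 259.
Since the inequalities point opposite ways, species 1 can invade but species 2 cannot.

species 1 excludes species 2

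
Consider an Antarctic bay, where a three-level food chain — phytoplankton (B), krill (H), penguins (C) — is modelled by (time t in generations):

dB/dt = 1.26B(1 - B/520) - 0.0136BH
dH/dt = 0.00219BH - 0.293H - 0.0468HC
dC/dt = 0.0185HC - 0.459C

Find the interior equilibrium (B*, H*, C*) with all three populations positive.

From dC/dt = 0: 0.0185H* = 0.459, so H* = 24.8.
From dB/dt = 0: 1.26(1 - B*/520) = 0.0136·24.8, giving B* = 520·(1 - 0.268) = 381.
From dH/dt = 0: 0.00219·381 - 0.293 = 0.0468C*, so C* = 0.541/0.0468 = 11.6.

B* ≈ 381, H* ≈ 24.8, C* ≈ 11.6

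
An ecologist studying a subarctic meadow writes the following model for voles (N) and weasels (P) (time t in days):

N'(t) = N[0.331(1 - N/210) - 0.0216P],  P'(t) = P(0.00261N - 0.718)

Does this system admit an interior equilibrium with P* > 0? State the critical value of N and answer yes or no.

Threshold N = 275; K < 275, so no, the predator goes extinct.

The predator equation gives dP/dt > 0 only when N > 0.718/0.00261 = 275.
Without the predator, N → K = 210. Since 210 < 275, the predator cannot invade.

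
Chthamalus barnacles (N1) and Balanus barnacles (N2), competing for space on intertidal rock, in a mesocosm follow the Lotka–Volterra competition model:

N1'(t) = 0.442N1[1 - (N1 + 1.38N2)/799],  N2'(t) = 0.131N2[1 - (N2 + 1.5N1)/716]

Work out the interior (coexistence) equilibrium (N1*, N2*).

N1* ≈ 177, N2* ≈ 451

Setting both brackets to zero gives the nullclines N1 + 1.38N2 = 799 and 1.5N1 + N2 = 716.
Substituting N2 = 716 - 1.5N1 into the first: N1(1 - 1.38·1.5) = 799 - 1.38·716.
So N1* = -189/-1.07 = 177, and then N2* = 716 - 1.5·177 = 451.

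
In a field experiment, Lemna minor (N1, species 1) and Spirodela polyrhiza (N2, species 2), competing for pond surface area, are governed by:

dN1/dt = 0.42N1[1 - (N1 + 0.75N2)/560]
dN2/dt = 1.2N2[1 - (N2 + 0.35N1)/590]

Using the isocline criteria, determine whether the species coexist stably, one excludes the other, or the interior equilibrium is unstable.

Compare the nullcline intercepts: K1/α12 = 560/0.75 = 747 > K2 = 590; K2/α21 = 590/0.35 = 1690 > K1 = 560.
Since both inequalities hold, each species can invade when rare, so the interior equilibrium is stable.

stable coexistence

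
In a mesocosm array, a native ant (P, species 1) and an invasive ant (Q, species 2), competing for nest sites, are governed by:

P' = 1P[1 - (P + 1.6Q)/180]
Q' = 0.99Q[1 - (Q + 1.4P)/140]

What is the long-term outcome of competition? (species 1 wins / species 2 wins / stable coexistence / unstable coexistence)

unstable coexistence (outcome depends on initial conditions)

Compare the nullcline intercepts: K1/α12 = 180/1.6 = 112 < K2 = 140; K2/α21 = 140/1.4 = 100 < K1 = 180.
Since both are reversed, neither can invade when rare; the interior point is a saddle.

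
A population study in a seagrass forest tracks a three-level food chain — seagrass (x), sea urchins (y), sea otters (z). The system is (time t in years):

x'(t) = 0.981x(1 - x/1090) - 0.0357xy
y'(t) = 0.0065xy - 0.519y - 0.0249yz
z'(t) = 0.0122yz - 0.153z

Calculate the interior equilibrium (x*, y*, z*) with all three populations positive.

From dz/dt = 0: 0.0122y* = 0.153, so y* = 12.5.
From dx/dt = 0: 0.981(1 - x*/1090) = 0.0357·12.5, giving x* = 1090·(1 - 0.456) = 593.
From dy/dt = 0: 0.0065·593 - 0.519 = 0.0249z*, so z* = 3.33/0.0249 = 134.

x* ≈ 593, y* ≈ 12.5, z* ≈ 134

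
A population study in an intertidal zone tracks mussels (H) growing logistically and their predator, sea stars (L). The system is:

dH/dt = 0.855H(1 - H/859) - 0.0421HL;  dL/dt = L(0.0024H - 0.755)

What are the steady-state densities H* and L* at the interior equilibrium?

From dL/dt = 0 with L > 0: 0.0024H* = 0.755, so H* = 315.
Substitute into dH/dt = 0: 0.855(1 - 315/859) = 0.0421L*.
The bracket is 0.634, giving L* = 0.542/0.0421 = 12.9.

H* ≈ 315, L* ≈ 12.9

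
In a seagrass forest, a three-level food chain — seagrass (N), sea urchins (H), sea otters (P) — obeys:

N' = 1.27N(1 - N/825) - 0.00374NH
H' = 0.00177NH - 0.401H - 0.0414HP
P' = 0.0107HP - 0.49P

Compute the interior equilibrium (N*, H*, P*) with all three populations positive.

N* ≈ 714, H* ≈ 45.8, P* ≈ 20.8

From dP/dt = 0: 0.0107H* = 0.49, so H* = 45.8.
From dN/dt = 0: 1.27(1 - N*/825) = 0.00374·45.8, giving N* = 825·(1 - 0.135) = 714.
From dH/dt = 0: 0.00177·714 - 0.401 = 0.0414P*, so P* = 0.862/0.0414 = 20.8.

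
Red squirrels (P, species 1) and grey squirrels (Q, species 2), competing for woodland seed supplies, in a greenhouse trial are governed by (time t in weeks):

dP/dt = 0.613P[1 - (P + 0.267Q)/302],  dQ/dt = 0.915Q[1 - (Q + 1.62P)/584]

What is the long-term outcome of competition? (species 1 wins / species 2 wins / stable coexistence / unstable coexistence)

stable coexistence

Compare the nullcline intercepts: K1/α12 = 302/0.267 = 1130 > K2 = 584; K2/α21 = 584/1.62 = 360 > K1 = 302.
Since both inequalities hold, each species can invade when rare, so the interior equilibrium is stable.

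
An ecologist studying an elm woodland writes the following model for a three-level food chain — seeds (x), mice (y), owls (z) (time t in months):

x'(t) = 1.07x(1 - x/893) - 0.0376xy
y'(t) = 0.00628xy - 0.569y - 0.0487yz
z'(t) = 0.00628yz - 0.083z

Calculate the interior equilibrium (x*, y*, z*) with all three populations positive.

From dz/dt = 0: 0.00628y* = 0.083, so y* = 13.2.
From dx/dt = 0: 1.07(1 - x*/893) = 0.0376·13.2, giving x* = 893·(1 - 0.464) = 478.
From dy/dt = 0: 0.00628·478 - 0.569 = 0.0487z*, so z* = 2.43/0.0487 = 50.

x* ≈ 478, y* ≈ 13.2, z* ≈ 50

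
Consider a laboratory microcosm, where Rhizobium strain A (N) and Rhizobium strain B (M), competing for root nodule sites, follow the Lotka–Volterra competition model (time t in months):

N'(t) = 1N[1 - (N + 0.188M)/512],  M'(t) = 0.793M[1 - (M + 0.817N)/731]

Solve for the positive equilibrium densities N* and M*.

Setting both brackets to zero gives the nullclines N + 0.188M = 512 and 0.817N + M = 731.
Substituting M = 731 - 0.817N into the first: N(1 - 0.188·0.817) = 512 - 0.188·731.
So N* = 375/0.846 = 443, and then M* = 731 - 0.817·443 = 369.

N* ≈ 443, M* ≈ 369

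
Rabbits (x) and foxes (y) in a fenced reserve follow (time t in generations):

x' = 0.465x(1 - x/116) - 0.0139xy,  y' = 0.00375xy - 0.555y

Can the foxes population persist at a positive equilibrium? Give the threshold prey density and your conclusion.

The predator equation gives dy/dt > 0 only when x > 0.555/0.00375 = 148.
Without the predator, x → K = 116. Since 116 < 148, the predator cannot invade.

Threshold x = 148; K < 148, so no, the predator goes extinct.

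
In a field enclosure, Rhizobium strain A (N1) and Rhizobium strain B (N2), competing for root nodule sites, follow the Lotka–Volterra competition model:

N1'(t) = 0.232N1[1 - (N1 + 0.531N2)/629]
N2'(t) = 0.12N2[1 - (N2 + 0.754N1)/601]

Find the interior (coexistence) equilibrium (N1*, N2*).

Setting both brackets to zero gives the nullclines N1 + 0.531N2 = 629 and 0.754N1 + N2 = 601.
Substituting N2 = 601 - 0.754N1 into the first: N1(1 - 0.531·0.754) = 629 - 0.531·601.
So N1* = 310/0.6 = 517, and then N2* = 601 - 0.754·517 = 211.

N1* ≈ 517, N2* ≈ 211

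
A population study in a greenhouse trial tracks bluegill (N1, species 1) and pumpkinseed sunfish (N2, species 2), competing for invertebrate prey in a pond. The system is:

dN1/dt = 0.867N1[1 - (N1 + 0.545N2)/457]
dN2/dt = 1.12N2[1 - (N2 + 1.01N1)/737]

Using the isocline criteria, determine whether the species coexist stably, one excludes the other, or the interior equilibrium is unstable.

Compare the nullcline intercepts: K1/α12 = 457/0.545 = 839 > K2 = 737; K2/α21 = 737/1.01 = 730 > K1 = 457.
Since both inequalities hold, each species can invade when rare, so the interior equilibrium is stable.

stable coexistence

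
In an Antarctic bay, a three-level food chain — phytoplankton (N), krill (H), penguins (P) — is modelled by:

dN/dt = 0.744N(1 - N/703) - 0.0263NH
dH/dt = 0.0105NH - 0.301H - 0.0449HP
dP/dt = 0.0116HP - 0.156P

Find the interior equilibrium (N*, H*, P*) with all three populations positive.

From dP/dt = 0: 0.0116H* = 0.156, so H* = 13.4.
From dN/dt = 0: 0.744(1 - N*/703) = 0.0263·13.4, giving N* = 703·(1 - 0.475) = 369.
From dH/dt = 0: 0.0105·369 - 0.301 = 0.0449P*, so P* = 3.57/0.0449 = 79.5.

N* ≈ 369, H* ≈ 13.4, P* ≈ 79.5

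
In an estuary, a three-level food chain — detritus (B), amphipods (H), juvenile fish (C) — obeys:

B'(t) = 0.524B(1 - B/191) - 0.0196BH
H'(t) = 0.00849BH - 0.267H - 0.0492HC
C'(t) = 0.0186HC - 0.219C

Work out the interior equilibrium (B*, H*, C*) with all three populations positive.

B* ≈ 107, H* ≈ 11.8, C* ≈ 13

From dC/dt = 0: 0.0186H* = 0.219, so H* = 11.8.
From dB/dt = 0: 0.524(1 - B*/191) = 0.0196·11.8, giving B* = 191·(1 - 0.44) = 107.
From dH/dt = 0: 0.00849·107 - 0.267 = 0.0492C*, so C* = 0.64/0.0492 = 13.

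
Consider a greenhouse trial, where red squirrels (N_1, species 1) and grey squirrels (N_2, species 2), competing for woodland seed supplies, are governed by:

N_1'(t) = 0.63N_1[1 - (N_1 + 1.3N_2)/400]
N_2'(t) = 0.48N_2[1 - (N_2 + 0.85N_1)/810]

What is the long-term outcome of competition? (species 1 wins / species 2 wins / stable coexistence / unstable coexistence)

Compare the nullcline intercepts: K1/α12 = 400/1.3 = 308 < K2 = 810; K2/α21 = 810/0.85 = 953 > K1 = 400.
Since the inequalities point opposite ways, species 2 can invade but species 1 cannot.

species 2 excludes species 1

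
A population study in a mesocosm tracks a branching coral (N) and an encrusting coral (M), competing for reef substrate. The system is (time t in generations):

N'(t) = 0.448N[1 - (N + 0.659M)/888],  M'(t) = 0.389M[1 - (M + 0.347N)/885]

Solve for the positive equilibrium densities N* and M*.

Setting both brackets to zero gives the nullclines N + 0.659M = 888 and 0.347N + M = 885.
Substituting M = 885 - 0.347N into the first: N(1 - 0.659·0.347) = 888 - 0.659·885.
So N* = 305/0.771 = 395, and then M* = 885 - 0.347·395 = 748.

N* ≈ 395, M* ≈ 748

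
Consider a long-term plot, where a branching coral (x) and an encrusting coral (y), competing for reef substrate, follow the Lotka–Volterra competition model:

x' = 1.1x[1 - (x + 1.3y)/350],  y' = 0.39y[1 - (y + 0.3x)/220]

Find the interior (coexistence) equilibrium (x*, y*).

x* ≈ 105, y* ≈ 189

Setting both brackets to zero gives the nullclines x + 1.3y = 350 and 0.3x + y = 220.
Substituting y = 220 - 0.3x into the first: x(1 - 1.3·0.3) = 350 - 1.3·220.
So x* = 64/0.61 = 105, and then y* = 220 - 0.3·105 = 189.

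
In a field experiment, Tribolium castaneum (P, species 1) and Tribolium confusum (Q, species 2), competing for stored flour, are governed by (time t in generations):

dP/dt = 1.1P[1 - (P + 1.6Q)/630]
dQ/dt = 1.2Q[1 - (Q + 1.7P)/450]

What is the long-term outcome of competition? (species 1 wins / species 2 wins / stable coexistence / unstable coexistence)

unstable coexistence (outcome depends on initial conditions)

Compare the nullcline intercepts: K1/α12 = 630/1.6 = 394 < K2 = 450; K2/α21 = 450/1.7 = 265 < K1 = 630.
Since both are reversed, neither can invade when rare; the interior point is a saddle.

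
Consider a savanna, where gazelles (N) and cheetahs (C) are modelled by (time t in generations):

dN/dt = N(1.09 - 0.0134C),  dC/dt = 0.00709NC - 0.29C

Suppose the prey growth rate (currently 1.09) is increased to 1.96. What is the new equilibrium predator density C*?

At the interior fixed point, setting dN/dt = 0 with N > 0 fixes C* = (prey growth rate)/(NC coefficient) — independent of the other coefficients.
With the change, C* = 1.96/0.0134 = 146; it rises from 81.3.

C* ≈ 146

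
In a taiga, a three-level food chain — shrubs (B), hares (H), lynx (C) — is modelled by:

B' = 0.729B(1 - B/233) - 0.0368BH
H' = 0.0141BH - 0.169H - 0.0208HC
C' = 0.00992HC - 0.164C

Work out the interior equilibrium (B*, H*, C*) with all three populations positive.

From dC/dt = 0: 0.00992H* = 0.164, so H* = 16.5.
From dB/dt = 0: 0.729(1 - B*/233) = 0.0368·16.5, giving B* = 233·(1 - 0.835) = 38.5.
From dH/dt = 0: 0.0141·38.5 - 0.169 = 0.0208C*, so C* = 0.375/0.0208 = 18.

B* ≈ 38.5, H* ≈ 16.5, C* ≈ 18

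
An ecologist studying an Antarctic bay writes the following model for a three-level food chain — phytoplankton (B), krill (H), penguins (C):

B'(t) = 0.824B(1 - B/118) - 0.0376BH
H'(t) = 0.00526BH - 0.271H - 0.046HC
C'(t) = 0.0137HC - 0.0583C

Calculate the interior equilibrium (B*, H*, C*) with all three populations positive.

From dC/dt = 0: 0.0137H* = 0.0583, so H* = 4.26.
From dB/dt = 0: 0.824(1 - B*/118) = 0.0376·4.26, giving B* = 118·(1 - 0.194) = 95.1.
From dH/dt = 0: 0.00526·95.1 - 0.271 = 0.046C*, so C* = 0.229/0.046 = 4.98.

B* ≈ 95.1, H* ≈ 4.26, C* ≈ 4.98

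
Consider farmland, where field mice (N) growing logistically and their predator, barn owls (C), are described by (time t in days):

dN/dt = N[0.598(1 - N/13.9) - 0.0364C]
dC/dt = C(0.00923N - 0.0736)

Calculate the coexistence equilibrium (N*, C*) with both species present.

N* ≈ 7.97, C* ≈ 7

From dC/dt = 0 with C > 0: 0.00923N* = 0.0736, so N* = 7.97.
Substitute into dN/dt = 0: 0.598(1 - 7.97/13.9) = 0.0364C*.
The bracket is 0.426, giving C* = 0.255/0.0364 = 7.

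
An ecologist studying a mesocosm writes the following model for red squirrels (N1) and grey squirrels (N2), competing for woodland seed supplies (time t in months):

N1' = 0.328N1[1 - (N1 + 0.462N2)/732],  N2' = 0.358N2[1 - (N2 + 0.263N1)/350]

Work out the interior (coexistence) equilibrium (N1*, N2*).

N1* ≈ 649, N2* ≈ 179

Setting both brackets to zero gives the nullclines N1 + 0.462N2 = 732 and 0.263N1 + N2 = 350.
Substituting N2 = 350 - 0.263N1 into the first: N1(1 - 0.462·0.263) = 732 - 0.462·350.
So N1* = 570/0.878 = 649, and then N2* = 350 - 0.263·649 = 179.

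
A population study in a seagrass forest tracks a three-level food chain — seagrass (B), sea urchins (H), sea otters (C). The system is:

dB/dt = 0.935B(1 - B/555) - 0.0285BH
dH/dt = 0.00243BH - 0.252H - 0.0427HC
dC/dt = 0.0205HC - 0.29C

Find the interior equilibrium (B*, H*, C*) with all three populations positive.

B* ≈ 316, H* ≈ 14.1, C* ≈ 12.1

From dC/dt = 0: 0.0205H* = 0.29, so H* = 14.1.
From dB/dt = 0: 0.935(1 - B*/555) = 0.0285·14.1, giving B* = 555·(1 - 0.431) = 316.
From dH/dt = 0: 0.00243·316 - 0.252 = 0.0427C*, so C* = 0.515/0.0427 = 12.1.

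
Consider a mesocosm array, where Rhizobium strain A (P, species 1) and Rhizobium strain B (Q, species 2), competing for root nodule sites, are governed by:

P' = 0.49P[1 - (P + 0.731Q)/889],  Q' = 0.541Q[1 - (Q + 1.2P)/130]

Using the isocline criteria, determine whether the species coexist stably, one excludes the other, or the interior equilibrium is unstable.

Compare the nullcline intercepts: K1/α12 = 889/0.731 = 1220 > K2 = 130; K2/α21 = 130/1.2 = 108 < K1 = 889.
Since the inequalities point opposite ways, species 1 can invade but species 2 cannot.

species 1 excludes species 2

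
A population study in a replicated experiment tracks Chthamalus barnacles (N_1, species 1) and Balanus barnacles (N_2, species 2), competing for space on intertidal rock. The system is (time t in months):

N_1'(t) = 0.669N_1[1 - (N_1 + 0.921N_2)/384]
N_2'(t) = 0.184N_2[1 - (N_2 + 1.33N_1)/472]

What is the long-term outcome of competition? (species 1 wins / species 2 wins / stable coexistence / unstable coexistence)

unstable coexistence (outcome depends on initial conditions)

Compare the nullcline intercepts: K1/α12 = 384/0.921 = 417 < K2 = 472; K2/α21 = 472/1.33 = 355 < K1 = 384.
Since both are reversed, neither can invade when rare; the interior point is a saddle.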